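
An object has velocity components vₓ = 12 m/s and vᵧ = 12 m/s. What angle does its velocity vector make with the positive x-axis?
θ = arctan(vᵧ/vₓ) = arctan(12/12) = 45.0°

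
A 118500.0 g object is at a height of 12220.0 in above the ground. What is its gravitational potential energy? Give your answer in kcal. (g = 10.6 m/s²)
PE = mgh = 118.5 kg × 10.6 m/s² × 310.4 m = 3.899e+05 J = 93.18 kcal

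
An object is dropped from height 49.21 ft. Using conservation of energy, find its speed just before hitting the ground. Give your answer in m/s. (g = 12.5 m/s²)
mgh = ½mv² → v = √(2gh) = √(2×12.5×15) = 19.36 m/s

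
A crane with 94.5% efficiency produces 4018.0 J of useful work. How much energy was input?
W_in = W_out/η = 4018.0/0.945 = 4251.9 J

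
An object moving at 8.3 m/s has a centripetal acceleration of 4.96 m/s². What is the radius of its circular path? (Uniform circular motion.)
r = v²/a_c = 8.3²/4.96 = 13.89 m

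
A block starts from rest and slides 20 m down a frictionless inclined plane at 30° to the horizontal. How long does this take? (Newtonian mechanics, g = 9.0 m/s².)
a = g sin(θ) = 9.0 × sin(30°) = 4.5 m/s²
t = √(2d/a) = √(2 × 20 / 4.5) = 2.98 s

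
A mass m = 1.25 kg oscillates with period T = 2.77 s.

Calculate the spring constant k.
T = 2π√(m/k) → k = m(2π/T)² = 1.25×(2π/2.77)² = 6.431 N/m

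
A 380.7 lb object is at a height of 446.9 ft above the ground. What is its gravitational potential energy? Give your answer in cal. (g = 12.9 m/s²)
PE = mgh = 172.7 kg × 12.9 m/s² × 136.2 m = 3.034e+05 J = 72520.0 cal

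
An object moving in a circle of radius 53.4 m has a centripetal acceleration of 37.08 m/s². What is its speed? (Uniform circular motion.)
v = √(a_c × r) = √(37.08 × 53.4) = 44.5 m/s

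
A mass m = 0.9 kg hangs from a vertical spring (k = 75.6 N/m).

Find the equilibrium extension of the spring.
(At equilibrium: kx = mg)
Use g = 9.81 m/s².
x_eq = mg/k = 0.9×9.81/75.6 = 0.1168 m = 11.68 cm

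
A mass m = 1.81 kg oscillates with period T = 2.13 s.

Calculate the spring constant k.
T = 2π√(m/k) → k = m(2π/T)² = 1.81×(2π/2.13)² = 15.75 N/m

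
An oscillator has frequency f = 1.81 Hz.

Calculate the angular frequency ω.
ω = 2πf = 2π×1.81 = 11.37 rad/s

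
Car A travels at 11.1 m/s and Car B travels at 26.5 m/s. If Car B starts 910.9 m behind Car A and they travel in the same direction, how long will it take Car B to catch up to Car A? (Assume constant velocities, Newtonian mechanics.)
Relative speed: v_rel = 26.5 - 11.1 = 15.4 m/s
Time to catch: t = d₀/v_rel = 910.9/15.4 = 59.15 s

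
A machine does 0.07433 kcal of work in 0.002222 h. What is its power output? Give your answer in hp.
P = W/t = 311 J / 7.999 s = 38.88 W = 0.05214 hp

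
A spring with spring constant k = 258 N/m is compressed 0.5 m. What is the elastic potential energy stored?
PE = ½kx² = ½×258×0.5² = 32.25 J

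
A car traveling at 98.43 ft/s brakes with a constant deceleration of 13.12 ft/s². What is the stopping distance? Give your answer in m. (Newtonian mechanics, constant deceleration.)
d = v₀² / (2a) (with unit conversion) = 112.5 m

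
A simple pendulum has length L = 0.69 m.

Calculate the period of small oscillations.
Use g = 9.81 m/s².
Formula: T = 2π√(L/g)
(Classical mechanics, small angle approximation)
T = 2π√(L/g) = 2π√(0.69/9.81) = 1.666 s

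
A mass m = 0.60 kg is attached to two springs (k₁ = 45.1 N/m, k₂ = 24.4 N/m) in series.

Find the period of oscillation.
k_eq = k₁k₂/(k₁+k₂) = 15.83 N/m
T = 2π√(m/k_eq) = 2π√(0.6/15.83) = 1.223 s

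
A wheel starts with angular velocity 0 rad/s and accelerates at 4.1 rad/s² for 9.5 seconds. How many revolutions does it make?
θ = ω₀t + ½αt² = 0×9.5 + ½×4.1×9.5² = 185.01 rad
Revolutions = θ/(2π) = 185.01/(2π) = 29.45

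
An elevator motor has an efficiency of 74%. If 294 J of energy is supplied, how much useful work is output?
W_out = η × W_in = 0.74 × 294 = 217.56 J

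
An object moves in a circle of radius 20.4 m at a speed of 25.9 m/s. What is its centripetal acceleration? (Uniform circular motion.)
a_c = v²/r = 25.9²/20.4 = 670.81/20.4 = 32.88 m/s²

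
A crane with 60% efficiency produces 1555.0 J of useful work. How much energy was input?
W_in = W_out/η = 1555.0/0.6 = 2591.7 J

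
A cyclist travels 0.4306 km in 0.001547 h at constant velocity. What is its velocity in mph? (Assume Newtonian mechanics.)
v = d/t (with unit conversion) = 173.0 mph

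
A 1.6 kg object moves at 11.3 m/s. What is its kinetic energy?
KE = ½mv² = ½×1.6×11.3² = 102.152 J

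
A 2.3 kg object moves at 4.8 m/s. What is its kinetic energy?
KE = ½mv² = ½×2.3×4.8² = 26.496 J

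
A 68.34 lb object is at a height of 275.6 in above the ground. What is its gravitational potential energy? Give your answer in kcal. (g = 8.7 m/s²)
PE = mgh = 31 kg × 8.7 m/s² × 7 m = 1888 J = 0.4512 kcal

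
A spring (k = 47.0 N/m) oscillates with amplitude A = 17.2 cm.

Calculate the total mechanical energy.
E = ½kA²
E = ½kA² = ½×47.0×(0.172)² = 0.6952 J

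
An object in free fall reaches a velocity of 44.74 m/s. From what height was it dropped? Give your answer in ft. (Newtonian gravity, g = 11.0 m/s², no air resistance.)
h = v²/(2g) (with unit conversion) = 298.5 ft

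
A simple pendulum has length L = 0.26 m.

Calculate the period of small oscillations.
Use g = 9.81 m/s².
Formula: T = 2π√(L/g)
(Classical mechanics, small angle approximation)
T = 2π√(L/g) = 2π√(0.26/9.81) = 1.023 s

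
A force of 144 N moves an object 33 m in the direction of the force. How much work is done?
W = Fd = 144×33 = 4752.0 J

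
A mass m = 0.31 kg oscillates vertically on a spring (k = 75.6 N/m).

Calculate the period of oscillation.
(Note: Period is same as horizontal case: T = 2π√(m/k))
T = 2π√(m/k) = 2π√(0.31/75.6) = 0.4023 s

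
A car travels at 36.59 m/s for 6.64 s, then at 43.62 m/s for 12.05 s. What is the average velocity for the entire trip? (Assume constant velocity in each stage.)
d₁ = v₁t₁ = 36.59 × 6.64 = 242.958 m
d₂ = v₂t₂ = 43.62 × 12.05 = 525.621 m
d_total = 768.58 m, t_total = 18.69 s
v_avg = d_total/t_total = 768.58/18.69 = 41.12 m/s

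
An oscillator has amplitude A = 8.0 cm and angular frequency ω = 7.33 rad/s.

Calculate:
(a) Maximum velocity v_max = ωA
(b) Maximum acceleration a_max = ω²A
v_max = ωA = 7.33×0.08 = 0.5864 m/s
a_max = ω²A = 7.33²×0.08 = 4.298 m/s²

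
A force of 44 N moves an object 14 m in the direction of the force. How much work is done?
W = Fd = 44×14 = 616.0 J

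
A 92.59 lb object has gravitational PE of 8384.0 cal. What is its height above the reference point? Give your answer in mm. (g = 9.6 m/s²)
PE = mgh → h = PE/(mg) = 3.508e+04 J / (42 kg × 9.6 m/s²) = 87 m = 87000.0 mm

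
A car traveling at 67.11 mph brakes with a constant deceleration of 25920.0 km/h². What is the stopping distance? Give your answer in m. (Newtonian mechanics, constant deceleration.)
d = v₀² / (2a) (with unit conversion) = 225.0 m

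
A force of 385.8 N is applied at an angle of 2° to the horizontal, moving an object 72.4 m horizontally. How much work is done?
W = Fd cosθ = 385.8×72.4×cos(2°) = 27915.0 J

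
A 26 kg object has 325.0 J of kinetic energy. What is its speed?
KE = ½mv² → v = √(2KE/m) = √(2×325.0/26) = 5.0 m/s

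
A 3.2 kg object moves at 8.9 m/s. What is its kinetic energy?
KE = ½mv² = ½×3.2×8.9² = 126.736 J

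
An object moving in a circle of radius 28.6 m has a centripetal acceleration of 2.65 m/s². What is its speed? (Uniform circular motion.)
v = √(a_c × r) = √(2.65 × 28.6) = 8.71 m/s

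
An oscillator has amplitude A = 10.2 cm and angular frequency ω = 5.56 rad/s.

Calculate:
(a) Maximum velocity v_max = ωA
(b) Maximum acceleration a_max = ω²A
v_max = ωA = 5.56×0.102 = 0.5671 m/s
a_max = ω²A = 5.56²×0.102 = 3.153 m/s²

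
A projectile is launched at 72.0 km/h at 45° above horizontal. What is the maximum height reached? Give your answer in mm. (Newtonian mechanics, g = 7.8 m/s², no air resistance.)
H = v₀²sin²(θ)/(2g) (with unit conversion) = 12820.0 mm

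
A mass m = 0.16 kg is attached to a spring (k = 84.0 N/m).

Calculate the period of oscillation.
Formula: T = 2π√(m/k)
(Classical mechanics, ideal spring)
T = 2π√(m/k) = 2π√(0.16/84.0) = 0.2742 s; f = 1/T = 3.647 Hz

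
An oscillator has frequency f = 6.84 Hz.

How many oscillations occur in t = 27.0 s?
n = f×t = 6.84×27.0 = 184.7 oscillations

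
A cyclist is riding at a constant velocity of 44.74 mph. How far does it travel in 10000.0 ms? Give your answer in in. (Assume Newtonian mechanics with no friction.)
d = vt (with unit conversion) = 7874.0 in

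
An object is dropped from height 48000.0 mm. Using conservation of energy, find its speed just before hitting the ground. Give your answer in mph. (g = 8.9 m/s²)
mgh = ½mv² → v = √(2gh) = √(2×8.9×48) = 29.23 m/s = 65.39 mph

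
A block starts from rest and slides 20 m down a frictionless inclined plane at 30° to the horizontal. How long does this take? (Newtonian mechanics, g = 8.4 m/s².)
a = g sin(θ) = 8.4 × sin(30°) = 4.2 m/s²
t = √(2d/a) = √(2 × 20 / 4.2) = 3.09 s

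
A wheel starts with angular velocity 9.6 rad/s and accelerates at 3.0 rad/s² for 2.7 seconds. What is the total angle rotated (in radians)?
θ = ω₀t + ½αt² = 9.6×2.7 + ½×3.0×2.7² = 36.86 rad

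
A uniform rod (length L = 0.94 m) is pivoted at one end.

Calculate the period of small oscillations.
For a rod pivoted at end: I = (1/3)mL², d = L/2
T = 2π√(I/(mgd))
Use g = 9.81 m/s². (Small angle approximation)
I/m = (1/3)L² = 0.2945 m²; d = L/2 = 0.47 m
T = 2π√(I/(mgd)) = 2π√(0.2945/(9.81×0.47)) = 1.588 s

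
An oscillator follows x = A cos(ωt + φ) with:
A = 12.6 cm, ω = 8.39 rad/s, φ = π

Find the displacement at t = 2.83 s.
x = A cos(ωt + φ) = 12.6×cos(8.39×2.83 + π) = -2.278 cm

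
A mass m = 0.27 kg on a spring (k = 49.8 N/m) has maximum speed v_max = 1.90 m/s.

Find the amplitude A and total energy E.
½mv²_max = ½kA² → A = v_max√(m/k) = 1.9×√(0.27/49.8) = 0.1399 m = 13.99 cm
E = ½mv²_max = ½×0.27×1.9² = 0.4874 J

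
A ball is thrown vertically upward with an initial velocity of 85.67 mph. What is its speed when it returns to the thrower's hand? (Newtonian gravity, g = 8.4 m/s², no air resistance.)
By conservation of energy, the ball returns at the same speed = 85.67 mph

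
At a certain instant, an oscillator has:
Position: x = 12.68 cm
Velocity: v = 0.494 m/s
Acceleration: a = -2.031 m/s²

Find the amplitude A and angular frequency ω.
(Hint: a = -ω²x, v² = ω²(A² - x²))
a = −ω²x → ω = √(|a|/x) = √(2.031/0.1268) = 4.002 rad/s
v² = ω²(A² − x²) → A = √(x² + v²/ω²) = √(0.1268² + 0.494²/4.002²) = 0.177 m = 17.7 cm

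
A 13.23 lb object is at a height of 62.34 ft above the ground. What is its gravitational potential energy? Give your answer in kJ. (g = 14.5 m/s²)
PE = mgh = 6.001 kg × 14.5 m/s² × 19 m = 1653 J = 1.653 kJ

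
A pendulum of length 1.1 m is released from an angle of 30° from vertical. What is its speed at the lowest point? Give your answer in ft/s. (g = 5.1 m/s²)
h = L(1 − cosθ) = 1.1×(1 − cos30°) = 0.1474 m
v = √(2gh) = √(2×5.1×0.1474) = 1.226 m/s = 4.022 ft/s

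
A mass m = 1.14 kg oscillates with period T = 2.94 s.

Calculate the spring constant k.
T = 2π√(m/k) → k = m(2π/T)² = 1.14×(2π/2.94)² = 5.207 N/m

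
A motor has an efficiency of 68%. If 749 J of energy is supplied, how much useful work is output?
W_out = η × W_in = 0.68 × 749 = 509.32 J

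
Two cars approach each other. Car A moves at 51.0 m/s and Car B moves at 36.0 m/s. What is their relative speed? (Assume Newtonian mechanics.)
v_rel = v_A + v_B = 51.0 + 36.0 = 87.0 m/s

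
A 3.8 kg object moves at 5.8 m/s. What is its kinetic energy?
KE = ½mv² = ½×3.8×5.8² = 63.916 J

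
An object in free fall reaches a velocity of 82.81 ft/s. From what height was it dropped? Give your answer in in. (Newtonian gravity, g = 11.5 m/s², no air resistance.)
h = v²/(2g) (with unit conversion) = 1091.0 in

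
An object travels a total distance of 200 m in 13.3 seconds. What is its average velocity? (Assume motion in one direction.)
v_avg = Δd / Δt = 200 / 13.3 = 15.04 m/s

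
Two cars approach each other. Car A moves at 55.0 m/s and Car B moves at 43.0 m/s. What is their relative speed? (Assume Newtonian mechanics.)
v_rel = v_A + v_B = 55.0 + 43.0 = 98.0 m/s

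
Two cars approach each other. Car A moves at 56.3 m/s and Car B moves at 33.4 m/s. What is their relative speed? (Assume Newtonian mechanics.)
v_rel = v_A + v_B = 56.3 + 33.4 = 89.7 m/s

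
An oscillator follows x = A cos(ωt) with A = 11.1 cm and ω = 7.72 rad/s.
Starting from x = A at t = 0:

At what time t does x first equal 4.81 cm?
cos(ωt) = x/A = 4.81/11.1 = 0.4333
ωt = arccos(0.4333) = 1.123 rad
t = 1.123/7.72 = 0.1454 s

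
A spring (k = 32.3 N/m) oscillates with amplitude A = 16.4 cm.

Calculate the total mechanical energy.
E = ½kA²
E = ½kA² = ½×32.3×(0.164)² = 0.4344 J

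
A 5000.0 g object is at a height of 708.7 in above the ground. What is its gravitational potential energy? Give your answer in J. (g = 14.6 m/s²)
PE = mgh = 5 kg × 14.6 m/s² × 18 m = 1314 J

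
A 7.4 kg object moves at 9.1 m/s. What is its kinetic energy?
KE = ½mv² = ½×7.4×9.1² = 306.397 J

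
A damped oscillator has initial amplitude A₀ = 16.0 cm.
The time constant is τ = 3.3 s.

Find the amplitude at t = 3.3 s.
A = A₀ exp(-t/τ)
A = A₀ exp(−t/τ) = 16.0×exp(−3.3/3.3) = 5.886 cm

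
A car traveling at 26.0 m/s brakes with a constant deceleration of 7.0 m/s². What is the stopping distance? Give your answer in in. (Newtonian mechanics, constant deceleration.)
d = v₀² / (2a) (with unit conversion) = 1901.0 in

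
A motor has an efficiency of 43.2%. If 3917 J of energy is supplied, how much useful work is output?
W_out = η × W_in = 0.432 × 3917 = 1692.1 J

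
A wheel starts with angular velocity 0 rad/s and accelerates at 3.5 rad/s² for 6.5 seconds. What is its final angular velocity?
ω = ω₀ + αt = 0 + 3.5 × 6.5 = 22.75 rad/s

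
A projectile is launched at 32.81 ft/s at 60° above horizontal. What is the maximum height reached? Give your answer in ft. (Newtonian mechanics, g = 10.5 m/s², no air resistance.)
H = v₀²sin²(θ)/(2g) (with unit conversion) = 11.72 ft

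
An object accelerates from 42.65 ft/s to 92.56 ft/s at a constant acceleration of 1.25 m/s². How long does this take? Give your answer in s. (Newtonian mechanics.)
t = (v - v₀)/a (with unit conversion) = 12.17 s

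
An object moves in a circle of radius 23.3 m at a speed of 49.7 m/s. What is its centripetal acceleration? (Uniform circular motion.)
a_c = v²/r = 49.7²/23.3 = 2470.09/23.3 = 106.01 m/s²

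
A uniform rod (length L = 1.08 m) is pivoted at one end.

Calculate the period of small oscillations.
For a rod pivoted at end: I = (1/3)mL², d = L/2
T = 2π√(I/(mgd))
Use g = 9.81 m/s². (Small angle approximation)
I/m = (1/3)L² = 0.3888 m²; d = L/2 = 0.54 m
T = 2π√(I/(mgd)) = 2π√(0.3888/(9.81×0.54)) = 1.702 s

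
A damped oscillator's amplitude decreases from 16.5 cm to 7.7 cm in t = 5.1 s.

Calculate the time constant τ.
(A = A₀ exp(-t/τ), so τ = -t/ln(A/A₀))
A/A₀ = 7.7/16.5 = 0.4667; ln(A/A₀) = -0.7621
τ = −t/ln(A/A₀) = −5.1/-0.7621 = 6.692 s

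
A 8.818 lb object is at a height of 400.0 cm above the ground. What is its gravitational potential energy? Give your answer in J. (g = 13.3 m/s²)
PE = mgh = 4 kg × 13.3 m/s² × 4 m = 212.8 J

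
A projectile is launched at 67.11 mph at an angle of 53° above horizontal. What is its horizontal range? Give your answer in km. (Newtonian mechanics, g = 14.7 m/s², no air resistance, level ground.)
R = v₀² sin(2θ) / g (with unit conversion) = 0.05886 km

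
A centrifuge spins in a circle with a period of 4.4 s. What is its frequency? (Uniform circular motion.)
f = 1/T = 1/4.4 = 0.2273 Hz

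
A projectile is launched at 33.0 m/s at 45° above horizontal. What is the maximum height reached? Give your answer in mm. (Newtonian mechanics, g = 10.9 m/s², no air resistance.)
H = v₀²sin²(θ)/(2g) (with unit conversion) = 24980.0 mm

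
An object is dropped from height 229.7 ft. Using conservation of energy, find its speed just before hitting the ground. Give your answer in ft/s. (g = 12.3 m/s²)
mgh = ½mv² → v = √(2gh) = √(2×12.3×70.01) = 41.5 m/s = 136.2 ft/s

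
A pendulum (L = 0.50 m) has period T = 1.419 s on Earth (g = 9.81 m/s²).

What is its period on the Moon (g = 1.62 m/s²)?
T = 2π√(L/g), so T_moon/T_earth = √(g_earth/g_moon)
T_moon = 2π√(0.5/1.62) = 3.491 s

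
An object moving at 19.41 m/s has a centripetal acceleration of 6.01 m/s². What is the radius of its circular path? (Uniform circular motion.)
r = v²/a_c = 19.41²/6.01 = 62.69 m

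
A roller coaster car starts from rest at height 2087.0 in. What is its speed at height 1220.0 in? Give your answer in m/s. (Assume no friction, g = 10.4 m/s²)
mgh₁ = ½mv₂² + mgh₂ → v₂ = √(2g(h₁−h₂)) = √(2×10.4×(53.01−30.99)) = 21.4 m/s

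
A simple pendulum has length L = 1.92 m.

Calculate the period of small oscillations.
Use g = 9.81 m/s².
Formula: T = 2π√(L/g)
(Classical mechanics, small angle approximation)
T = 2π√(L/g) = 2π√(1.92/9.81) = 2.78 s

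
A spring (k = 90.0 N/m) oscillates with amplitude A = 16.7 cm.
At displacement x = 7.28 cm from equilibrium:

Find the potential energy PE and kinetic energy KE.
E_total = ½kA² = ½×90.0×(0.167)² = 1.255 J
PE = ½kx² = ½×90.0×(0.0728)² = 0.2385 J
KE = E_total − PE = 1.017 J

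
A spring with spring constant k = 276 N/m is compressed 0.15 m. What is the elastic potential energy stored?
PE = ½kx² = ½×276×0.15² = 3.105 J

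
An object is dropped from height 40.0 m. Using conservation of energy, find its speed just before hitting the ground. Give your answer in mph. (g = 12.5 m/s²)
mgh = ½mv² → v = √(2gh) = √(2×12.5×40) = 31.62 m/s = 70.74 mph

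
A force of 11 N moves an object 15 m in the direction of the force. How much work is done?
W = Fd = 11×15 = 165.0 J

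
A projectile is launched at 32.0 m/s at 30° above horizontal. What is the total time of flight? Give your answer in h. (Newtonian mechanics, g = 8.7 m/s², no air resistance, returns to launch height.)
T = 2v₀sin(θ)/g (with unit conversion) = 0.001022 h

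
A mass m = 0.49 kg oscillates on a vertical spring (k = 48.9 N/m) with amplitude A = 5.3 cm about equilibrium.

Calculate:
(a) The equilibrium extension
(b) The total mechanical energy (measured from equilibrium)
x_eq = mg/k = 0.49×9.81/48.9 = 0.0983 m = 9.83 cm
E = ½kA² = ½×48.9×(0.053)² = 0.06868 J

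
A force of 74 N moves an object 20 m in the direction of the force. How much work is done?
W = Fd = 74×20 = 1480.0 J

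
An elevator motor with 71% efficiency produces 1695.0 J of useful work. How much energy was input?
W_in = W_out/η = 1695.0/0.71 = 2387.3 J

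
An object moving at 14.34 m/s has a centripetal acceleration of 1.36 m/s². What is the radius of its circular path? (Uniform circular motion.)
r = v²/a_c = 14.34²/1.36 = 151.2 m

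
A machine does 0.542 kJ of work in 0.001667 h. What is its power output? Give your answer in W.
P = W/t = 542 J / 6.001 s = 90.32 W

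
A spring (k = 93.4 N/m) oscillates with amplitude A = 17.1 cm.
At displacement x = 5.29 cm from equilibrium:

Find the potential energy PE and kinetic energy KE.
E_total = ½kA² = ½×93.4×(0.171)² = 1.366 J
PE = ½kx² = ½×93.4×(0.0529)² = 0.1307 J
KE = E_total − PE = 1.235 J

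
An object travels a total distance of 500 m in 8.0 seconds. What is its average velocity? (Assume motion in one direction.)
v_avg = Δd / Δt = 500 / 8.0 = 62.5 m/s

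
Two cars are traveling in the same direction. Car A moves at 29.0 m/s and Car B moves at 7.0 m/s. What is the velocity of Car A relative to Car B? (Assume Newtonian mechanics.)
v_rel = v_A - v_B = 29.0 - 7.0 = 22.0 m/s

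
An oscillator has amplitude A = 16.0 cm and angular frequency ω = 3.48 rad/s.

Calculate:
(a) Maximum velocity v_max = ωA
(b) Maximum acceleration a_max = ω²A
v_max = ωA = 3.48×0.16 = 0.5568 m/s
a_max = ω²A = 3.48²×0.16 = 1.938 m/s²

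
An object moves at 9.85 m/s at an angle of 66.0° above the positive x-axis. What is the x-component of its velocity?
vₓ = v cos(θ) = 9.85 × cos(66.0°) = 4.01 m/s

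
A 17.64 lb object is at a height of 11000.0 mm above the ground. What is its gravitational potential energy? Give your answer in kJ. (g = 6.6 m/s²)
PE = mgh = 8.001 kg × 6.6 m/s² × 11 m = 580.9 J = 0.5809 kJ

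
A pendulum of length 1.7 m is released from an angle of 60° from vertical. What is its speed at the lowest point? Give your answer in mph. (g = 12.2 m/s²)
h = L(1 − cosθ) = 1.7×(1 − cos60°) = 0.85 m
v = √(2gh) = √(2×12.2×0.85) = 4.554 m/s = 10.19 mph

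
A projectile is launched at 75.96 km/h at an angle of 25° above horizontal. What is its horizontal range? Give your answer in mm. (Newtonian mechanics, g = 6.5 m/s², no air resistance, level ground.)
R = v₀² sin(2θ) / g (with unit conversion) = 52470.0 mm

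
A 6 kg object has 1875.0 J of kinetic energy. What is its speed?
KE = ½mv² → v = √(2KE/m) = √(2×1875.0/6) = 25.0 m/s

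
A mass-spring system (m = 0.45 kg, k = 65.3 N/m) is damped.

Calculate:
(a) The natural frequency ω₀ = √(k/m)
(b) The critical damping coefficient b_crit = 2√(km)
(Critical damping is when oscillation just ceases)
ω₀ = √(k/m) = √(65.3/0.45) = 12.05 rad/s
b_crit = 2√(km) = 2√(65.3×0.45) = 10.84 kg/s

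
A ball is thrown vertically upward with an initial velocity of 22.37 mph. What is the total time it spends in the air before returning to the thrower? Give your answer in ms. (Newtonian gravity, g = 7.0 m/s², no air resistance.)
t_total = 2v₀/g (with unit conversion) = 2857.0 ms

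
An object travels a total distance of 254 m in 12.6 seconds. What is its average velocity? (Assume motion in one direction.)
v_avg = Δd / Δt = 254 / 12.6 = 20.16 m/s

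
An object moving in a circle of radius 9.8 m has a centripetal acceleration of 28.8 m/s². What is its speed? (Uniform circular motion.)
v = √(a_c × r) = √(28.8 × 9.8) = 16.8 m/s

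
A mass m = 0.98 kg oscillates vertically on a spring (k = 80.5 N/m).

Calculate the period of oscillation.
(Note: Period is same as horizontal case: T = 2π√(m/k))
T = 2π√(m/k) = 2π√(0.98/80.5) = 0.6933 s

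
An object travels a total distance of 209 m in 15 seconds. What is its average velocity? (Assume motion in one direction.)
v_avg = Δd / Δt = 209 / 15 = 13.93 m/s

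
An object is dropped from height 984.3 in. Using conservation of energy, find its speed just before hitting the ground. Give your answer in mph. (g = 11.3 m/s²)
mgh = ½mv² → v = √(2gh) = √(2×11.3×25) = 23.77 m/s = 53.17 mph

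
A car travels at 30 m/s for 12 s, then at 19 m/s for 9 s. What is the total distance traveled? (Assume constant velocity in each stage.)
d₁ = v₁t₁ = 30 × 12 = 360 m
d₂ = v₂t₂ = 19 × 9 = 171 m
d_total = 360 + 171 = 531 m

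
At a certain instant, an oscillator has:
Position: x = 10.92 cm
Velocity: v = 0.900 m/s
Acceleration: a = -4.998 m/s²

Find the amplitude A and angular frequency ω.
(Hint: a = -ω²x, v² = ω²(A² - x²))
a = −ω²x → ω = √(|a|/x) = √(4.998/0.1092) = 6.765 rad/s
v² = ω²(A² − x²) → A = √(x² + v²/ω²) = √(0.1092² + 0.9²/6.765²) = 0.1721 m = 17.21 cm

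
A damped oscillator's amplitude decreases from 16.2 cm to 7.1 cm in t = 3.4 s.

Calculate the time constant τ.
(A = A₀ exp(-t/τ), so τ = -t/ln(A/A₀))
A/A₀ = 7.1/16.2 = 0.4383; ln(A/A₀) = -0.8249
τ = −t/ln(A/A₀) = −3.4/-0.8249 = 4.122 s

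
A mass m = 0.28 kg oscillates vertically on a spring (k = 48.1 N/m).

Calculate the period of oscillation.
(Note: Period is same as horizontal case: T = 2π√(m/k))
T = 2π√(m/k) = 2π√(0.28/48.1) = 0.4794 s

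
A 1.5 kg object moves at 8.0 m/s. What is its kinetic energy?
KE = ½mv² = ½×1.5×8.0² = 48.0 J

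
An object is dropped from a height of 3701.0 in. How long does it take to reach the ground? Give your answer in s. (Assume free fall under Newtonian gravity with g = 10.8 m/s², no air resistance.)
t = √(2h/g) (with unit conversion) = 4.172 s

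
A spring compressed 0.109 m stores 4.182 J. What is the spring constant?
PE = ½kx² → k = 2PE/x² = 2×4.182/0.109² = 704.0 N/m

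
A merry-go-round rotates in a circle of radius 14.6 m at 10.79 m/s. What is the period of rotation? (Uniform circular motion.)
T = 2πr/v = 2π×14.6/10.79 = 8.5 s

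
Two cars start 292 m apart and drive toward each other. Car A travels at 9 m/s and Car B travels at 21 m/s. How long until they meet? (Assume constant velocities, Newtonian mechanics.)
Combined speed: v_combined = 9 + 21 = 30 m/s
Time to meet: t = d/30 = 292/30 = 9.73 s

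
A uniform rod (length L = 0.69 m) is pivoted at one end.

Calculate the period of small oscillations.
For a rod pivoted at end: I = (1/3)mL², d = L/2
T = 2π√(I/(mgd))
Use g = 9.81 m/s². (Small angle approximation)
I/m = (1/3)L² = 0.1587 m²; d = L/2 = 0.345 m
T = 2π√(I/(mgd)) = 2π√(0.1587/(9.81×0.345)) = 1.361 s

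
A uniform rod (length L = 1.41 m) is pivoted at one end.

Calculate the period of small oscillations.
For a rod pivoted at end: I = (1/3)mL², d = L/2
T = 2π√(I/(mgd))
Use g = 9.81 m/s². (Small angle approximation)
I/m = (1/3)L² = 0.6627 m²; d = L/2 = 0.705 m
T = 2π√(I/(mgd)) = 2π√(0.6627/(9.81×0.705)) = 1.945 s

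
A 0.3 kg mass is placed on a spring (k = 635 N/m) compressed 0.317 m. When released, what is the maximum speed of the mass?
½kx² = ½mv² → v = x√(k/m) = 0.317×√(635/0.3) = 14.58 m/s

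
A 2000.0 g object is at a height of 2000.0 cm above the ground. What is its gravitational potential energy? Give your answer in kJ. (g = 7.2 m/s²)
PE = mgh = 2 kg × 7.2 m/s² × 20 m = 288 J = 0.288 kJ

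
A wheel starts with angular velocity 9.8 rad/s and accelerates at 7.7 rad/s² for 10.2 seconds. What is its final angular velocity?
ω = ω₀ + αt = 9.8 + 7.7 × 10.2 = 88.34 rad/s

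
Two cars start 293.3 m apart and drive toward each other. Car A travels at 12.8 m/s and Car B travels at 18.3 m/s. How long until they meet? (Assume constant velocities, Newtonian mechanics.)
Combined speed: v_combined = 12.8 + 18.3 = 31.1 m/s
Time to meet: t = d/31.1 = 293.3/31.1 = 9.43 s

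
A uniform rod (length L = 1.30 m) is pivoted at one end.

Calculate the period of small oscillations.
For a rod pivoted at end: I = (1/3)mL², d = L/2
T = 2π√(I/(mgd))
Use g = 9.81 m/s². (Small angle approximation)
I/m = (1/3)L² = 0.5633 m²; d = L/2 = 0.65 m
T = 2π√(I/(mgd)) = 2π√(0.5633/(9.81×0.65)) = 1.868 s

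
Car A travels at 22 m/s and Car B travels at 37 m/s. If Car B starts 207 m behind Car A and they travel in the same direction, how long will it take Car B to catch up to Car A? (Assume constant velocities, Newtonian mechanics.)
Relative speed: v_rel = 37 - 22 = 15 m/s
Time to catch: t = d₀/v_rel = 207/15 = 13.8 s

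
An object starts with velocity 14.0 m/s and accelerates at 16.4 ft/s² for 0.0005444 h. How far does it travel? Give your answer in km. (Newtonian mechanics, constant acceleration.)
d = v₀t + ½at² (with unit conversion) = 0.03704 km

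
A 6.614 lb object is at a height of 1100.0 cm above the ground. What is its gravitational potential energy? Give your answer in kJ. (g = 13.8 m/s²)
PE = mgh = 3 kg × 13.8 m/s² × 11 m = 455.4 J = 0.4554 kJ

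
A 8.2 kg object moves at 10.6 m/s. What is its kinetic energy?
KE = ½mv² = ½×8.2×10.6² = 460.676 J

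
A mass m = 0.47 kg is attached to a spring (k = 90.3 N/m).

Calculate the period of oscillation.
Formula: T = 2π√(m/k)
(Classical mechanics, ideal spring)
T = 2π√(m/k) = 2π√(0.47/90.3) = 0.4533 s; f = 1/T = 2.206 Hz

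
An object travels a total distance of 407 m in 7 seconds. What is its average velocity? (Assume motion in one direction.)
v_avg = Δd / Δt = 407 / 7 = 58.14 m/s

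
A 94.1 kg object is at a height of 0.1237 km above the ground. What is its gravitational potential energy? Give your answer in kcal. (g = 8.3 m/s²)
PE = mgh = 94.1 kg × 8.3 m/s² × 123.7 m = 9.661e+04 J = 23.09 kcal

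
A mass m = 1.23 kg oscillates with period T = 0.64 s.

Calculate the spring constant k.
T = 2π√(m/k) → k = m(2π/T)² = 1.23×(2π/0.64)² = 118.6 N/m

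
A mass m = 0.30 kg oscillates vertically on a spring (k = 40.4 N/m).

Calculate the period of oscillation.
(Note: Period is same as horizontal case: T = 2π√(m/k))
T = 2π√(m/k) = 2π√(0.3/40.4) = 0.5414 s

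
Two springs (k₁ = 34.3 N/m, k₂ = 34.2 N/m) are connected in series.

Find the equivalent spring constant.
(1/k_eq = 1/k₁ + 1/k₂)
1/k_eq = 1/34.3 + 1/34.2 = 0.058394; k_eq = 17.12 N/m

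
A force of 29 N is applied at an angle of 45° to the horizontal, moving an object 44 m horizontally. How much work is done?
W = Fd cosθ = 29×44×cos(45°) = 902.27 J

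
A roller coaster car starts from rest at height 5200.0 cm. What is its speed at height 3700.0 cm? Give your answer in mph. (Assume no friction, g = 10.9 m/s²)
mgh₁ = ½mv₂² + mgh₂ → v₂ = √(2g(h₁−h₂)) = √(2×10.9×(52−37)) = 18.08 m/s = 40.45 mph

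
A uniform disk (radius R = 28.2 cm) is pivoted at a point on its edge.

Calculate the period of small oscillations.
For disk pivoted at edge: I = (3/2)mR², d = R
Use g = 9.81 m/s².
I/m = (3/2)R² = 0.1193 m²; d = R = 0.282 m
T = 2π√((3/2)R²/(gR)) = 2π√(3R/(2g)) = 1.305 s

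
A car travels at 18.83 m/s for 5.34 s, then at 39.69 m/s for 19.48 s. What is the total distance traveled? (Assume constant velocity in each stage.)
d₁ = v₁t₁ = 18.83 × 5.34 = 100.552 m
d₂ = v₂t₂ = 39.69 × 19.48 = 773.161 m
d_total = 100.552 + 773.161 = 873.71 m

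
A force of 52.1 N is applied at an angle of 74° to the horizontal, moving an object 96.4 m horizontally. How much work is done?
W = Fd cosθ = 52.1×96.4×cos(74°) = 1384.4 J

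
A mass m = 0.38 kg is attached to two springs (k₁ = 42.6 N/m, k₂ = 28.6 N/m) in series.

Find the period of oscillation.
k_eq = k₁k₂/(k₁+k₂) = 17.11 N/m
T = 2π√(m/k_eq) = 2π√(0.38/17.11) = 0.9363 s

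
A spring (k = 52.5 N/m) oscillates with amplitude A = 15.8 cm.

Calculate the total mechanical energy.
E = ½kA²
E = ½kA² = ½×52.5×(0.158)² = 0.6553 J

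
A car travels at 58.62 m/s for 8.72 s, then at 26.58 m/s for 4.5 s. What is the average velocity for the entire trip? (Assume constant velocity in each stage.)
d₁ = v₁t₁ = 58.62 × 8.72 = 511.166 m
d₂ = v₂t₂ = 26.58 × 4.5 = 119.61 m
d_total = 630.78 m, t_total = 13.22 s
v_avg = d_total/t_total = 630.78/13.22 = 47.71 m/s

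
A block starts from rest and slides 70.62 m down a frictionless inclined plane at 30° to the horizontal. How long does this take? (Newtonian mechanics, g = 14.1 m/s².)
a = g sin(θ) = 14.1 × sin(30°) = 7.05 m/s²
t = √(2d/a) = √(2 × 70.62 / 7.05) = 4.48 s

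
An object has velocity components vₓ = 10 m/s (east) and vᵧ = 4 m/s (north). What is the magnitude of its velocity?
|v| = √(vₓ² + vᵧ²) = √(10² + 4²) = √(116) = 10.77 m/s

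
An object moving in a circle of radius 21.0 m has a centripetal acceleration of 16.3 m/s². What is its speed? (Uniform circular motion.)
v = √(a_c × r) = √(16.3 × 21.0) = 18.5 m/s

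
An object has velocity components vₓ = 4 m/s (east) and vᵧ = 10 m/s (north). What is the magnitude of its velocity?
|v| = √(vₓ² + vᵧ²) = √(4² + 10²) = √(116) = 10.77 m/s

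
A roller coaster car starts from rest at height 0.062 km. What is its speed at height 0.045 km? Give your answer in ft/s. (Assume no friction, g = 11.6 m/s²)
mgh₁ = ½mv₂² + mgh₂ → v₂ = √(2g(h₁−h₂)) = √(2×11.6×(62−45)) = 19.86 m/s = 65.16 ft/s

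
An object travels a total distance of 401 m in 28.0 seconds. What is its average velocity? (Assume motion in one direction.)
v_avg = Δd / Δt = 401 / 28.0 = 14.32 m/s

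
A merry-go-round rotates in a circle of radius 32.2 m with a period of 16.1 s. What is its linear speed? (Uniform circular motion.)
v = 2πr/T = 2π×32.2/16.1 = 12.57 m/s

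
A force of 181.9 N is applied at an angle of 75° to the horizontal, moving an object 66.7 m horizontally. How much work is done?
W = Fd cosθ = 181.9×66.7×cos(75°) = 3140.2 J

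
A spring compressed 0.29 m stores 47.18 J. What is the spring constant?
PE = ½kx² → k = 2PE/x² = 2×47.18/0.29² = 1122.0 N/m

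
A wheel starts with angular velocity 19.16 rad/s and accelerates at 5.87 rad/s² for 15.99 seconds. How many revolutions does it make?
θ = ω₀t + ½αt² = 19.16×15.99 + ½×5.87×15.99² = 1056.79 rad
Revolutions = θ/(2π) = 1056.79/(2π) = 168.19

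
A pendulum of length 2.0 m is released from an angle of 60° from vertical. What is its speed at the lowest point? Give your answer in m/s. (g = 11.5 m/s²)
h = L(1 − cosθ) = 2.0×(1 − cos60°) = 1 m
v = √(2gh) = √(2×11.5×1) = 4.796 m/s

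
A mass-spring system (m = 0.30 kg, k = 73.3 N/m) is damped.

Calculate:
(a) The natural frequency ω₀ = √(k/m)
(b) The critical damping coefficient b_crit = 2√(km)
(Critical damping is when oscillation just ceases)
ω₀ = √(k/m) = √(73.3/0.3) = 15.63 rad/s
b_crit = 2√(km) = 2√(73.3×0.3) = 9.379 kg/s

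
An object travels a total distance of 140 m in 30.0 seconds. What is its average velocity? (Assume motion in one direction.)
v_avg = Δd / Δt = 140 / 30.0 = 4.67 m/s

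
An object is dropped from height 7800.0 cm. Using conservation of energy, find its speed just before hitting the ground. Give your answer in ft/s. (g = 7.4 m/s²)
mgh = ½mv² → v = √(2gh) = √(2×7.4×78) = 33.98 m/s = 111.5 ft/s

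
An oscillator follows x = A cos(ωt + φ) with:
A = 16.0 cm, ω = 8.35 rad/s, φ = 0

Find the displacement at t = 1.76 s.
x = A cos(ωt + φ) = 16.0×cos(8.35×1.76 + 0) = -8.483 cm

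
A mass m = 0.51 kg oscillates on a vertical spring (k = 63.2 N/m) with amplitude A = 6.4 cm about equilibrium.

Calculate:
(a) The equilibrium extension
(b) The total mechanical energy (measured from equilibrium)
x_eq = mg/k = 0.51×9.81/63.2 = 0.07916 m = 7.916 cm
E = ½kA² = ½×63.2×(0.064)² = 0.1294 J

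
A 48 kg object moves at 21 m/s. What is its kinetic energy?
KE = ½mv² = ½×48×21² = 10584.0 J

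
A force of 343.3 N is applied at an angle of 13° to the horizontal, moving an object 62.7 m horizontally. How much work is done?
W = Fd cosθ = 343.3×62.7×cos(13°) = 20973.0 J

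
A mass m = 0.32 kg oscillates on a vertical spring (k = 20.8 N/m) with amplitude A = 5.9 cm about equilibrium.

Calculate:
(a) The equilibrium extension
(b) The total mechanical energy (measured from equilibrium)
x_eq = mg/k = 0.32×9.81/20.8 = 0.1509 m = 15.09 cm
E = ½kA² = ½×20.8×(0.059)² = 0.0362 J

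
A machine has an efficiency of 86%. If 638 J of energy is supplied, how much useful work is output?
W_out = η × W_in = 0.86 × 638 = 548.68 J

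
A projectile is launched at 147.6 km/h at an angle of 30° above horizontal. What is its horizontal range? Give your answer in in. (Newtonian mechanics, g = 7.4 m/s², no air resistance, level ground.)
R = v₀² sin(2θ) / g (with unit conversion) = 7745.0 in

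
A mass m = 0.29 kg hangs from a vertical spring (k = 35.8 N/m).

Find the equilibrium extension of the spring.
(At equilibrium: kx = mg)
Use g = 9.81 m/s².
x_eq = mg/k = 0.29×9.81/35.8 = 0.07947 m = 7.947 cm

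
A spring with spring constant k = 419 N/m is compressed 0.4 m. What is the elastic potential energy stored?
PE = ½kx² = ½×419×0.4² = 33.52 J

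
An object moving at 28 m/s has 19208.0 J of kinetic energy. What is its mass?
KE = ½mv² → m = 2KE/v² = 2×19208.0/28² = 49.0 kg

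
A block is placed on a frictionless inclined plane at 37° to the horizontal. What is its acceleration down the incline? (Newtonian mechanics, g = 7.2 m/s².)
a = g sin(θ) = 7.2 × sin(37°) = 7.2 × 0.6018 = 4.33 m/s²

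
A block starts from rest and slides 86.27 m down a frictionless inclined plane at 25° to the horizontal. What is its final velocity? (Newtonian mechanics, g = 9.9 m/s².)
a = g sin(θ) = 9.9 × sin(25°) = 4.18 m/s²
v = √(2ad) = √(2 × 4.18 × 86.27) = 26.87 m/s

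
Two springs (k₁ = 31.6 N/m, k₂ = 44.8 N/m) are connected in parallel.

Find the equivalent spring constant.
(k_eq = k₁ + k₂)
k_eq = k₁ + k₂ = 31.6 + 44.8 = 76.4 N/m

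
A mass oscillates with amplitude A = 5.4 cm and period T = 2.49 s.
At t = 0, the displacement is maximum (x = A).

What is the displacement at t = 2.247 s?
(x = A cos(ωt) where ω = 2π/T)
ω = 2π/T = 2π/2.49 = 2.523 rad/s
x = A cos(ωt) = 5.4×cos(2.523×2.247) = 4.416 cm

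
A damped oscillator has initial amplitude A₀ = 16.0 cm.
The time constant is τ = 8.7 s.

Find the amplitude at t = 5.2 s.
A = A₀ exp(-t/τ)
A = A₀ exp(−t/τ) = 16.0×exp(−5.2/8.7) = 8.801 cm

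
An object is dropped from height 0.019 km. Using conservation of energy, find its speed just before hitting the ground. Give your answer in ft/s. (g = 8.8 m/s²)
mgh = ½mv² → v = √(2gh) = √(2×8.8×19) = 18.29 m/s = 60.0 ft/s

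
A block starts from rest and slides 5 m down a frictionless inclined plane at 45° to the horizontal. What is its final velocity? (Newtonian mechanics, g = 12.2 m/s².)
a = g sin(θ) = 12.2 × sin(45°) = 8.63 m/s²
v = √(2ad) = √(2 × 8.63 × 5) = 9.29 m/s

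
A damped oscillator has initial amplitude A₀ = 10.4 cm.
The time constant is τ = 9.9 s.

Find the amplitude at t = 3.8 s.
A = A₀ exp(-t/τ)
A = A₀ exp(−t/τ) = 10.4×exp(−3.8/9.9) = 7.085 cm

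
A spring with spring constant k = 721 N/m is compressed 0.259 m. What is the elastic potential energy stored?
PE = ½kx² = ½×721×0.259² = 24.18 J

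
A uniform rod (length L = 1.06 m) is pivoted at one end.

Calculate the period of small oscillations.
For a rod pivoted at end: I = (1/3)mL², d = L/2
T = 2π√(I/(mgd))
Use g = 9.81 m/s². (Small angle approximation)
I/m = (1/3)L² = 0.3745 m²; d = L/2 = 0.53 m
T = 2π√(I/(mgd)) = 2π√(0.3745/(9.81×0.53)) = 1.686 s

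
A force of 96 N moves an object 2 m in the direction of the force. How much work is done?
W = Fd = 96×2 = 192.0 J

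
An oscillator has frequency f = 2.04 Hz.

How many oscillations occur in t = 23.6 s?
n = f×t = 2.04×23.6 = 48.14 oscillations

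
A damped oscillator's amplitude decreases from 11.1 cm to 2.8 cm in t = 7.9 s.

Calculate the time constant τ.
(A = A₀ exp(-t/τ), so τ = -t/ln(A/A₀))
A/A₀ = 2.8/11.1 = 0.2523; ln(A/A₀) = -1.377
τ = −t/ln(A/A₀) = −7.9/-1.377 = 5.736 s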